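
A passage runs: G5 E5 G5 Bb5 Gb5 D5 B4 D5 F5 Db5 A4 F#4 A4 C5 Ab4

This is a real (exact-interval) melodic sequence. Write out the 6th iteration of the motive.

Unit = 5 notes; the statements start on G5, D5, A4, moving down a 4th each time.
Extending down a 4th: E4 → B3 → F#3.
Statement 6 starts on F#3 and keeps the same exact contour: F#3 D#3 F#3 A3 F3.

F#3 D#3 F#3 A3 F3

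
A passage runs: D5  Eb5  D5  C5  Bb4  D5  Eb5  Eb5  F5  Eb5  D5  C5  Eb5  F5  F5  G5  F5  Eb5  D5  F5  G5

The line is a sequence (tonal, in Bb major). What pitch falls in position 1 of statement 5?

A5

Grouping in 7s, the 1st note of each cell is D5, Eb5, F5.
Extending up a 2nd: G5 → A5.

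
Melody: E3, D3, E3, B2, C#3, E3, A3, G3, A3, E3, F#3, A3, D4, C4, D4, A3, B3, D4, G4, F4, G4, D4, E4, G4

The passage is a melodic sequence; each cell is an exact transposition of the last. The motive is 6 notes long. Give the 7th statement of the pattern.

The 6-note cells begin on E3, A3, D4, G4 — each up a 4th from the last.
Continuing the starts: C5 → F5 → Bb5.
So cell 7 is Bb5 Ab5 Bb5 F5 G5 Bb5.

Bb5 Ab5 Bb5 F5 G5 Bb5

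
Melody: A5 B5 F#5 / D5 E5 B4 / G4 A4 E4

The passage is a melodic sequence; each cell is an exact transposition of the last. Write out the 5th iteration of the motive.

The 3-note cells begin on A5, D5, G4 — each down a 5th from the last.
Continuing the starts: C4 → F3.
Statement 5 starts on F3 and keeps the same exact contour: F3 G3 D3.

F3 G3 D3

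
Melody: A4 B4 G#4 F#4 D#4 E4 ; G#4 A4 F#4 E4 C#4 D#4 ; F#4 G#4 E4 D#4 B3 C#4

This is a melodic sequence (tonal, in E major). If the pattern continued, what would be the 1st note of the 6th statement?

C#4

With 6-note cells, note 1 of each statement runs A4, G#4, F#4.
Carrying that down a 2nd forward: E4 → D#4 → C#4.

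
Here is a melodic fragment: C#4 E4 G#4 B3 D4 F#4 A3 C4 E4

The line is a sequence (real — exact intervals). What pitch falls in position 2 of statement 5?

Ab3

Grouping in 3s, the 2nd note of each cell is E4, D4, C4.
Extending down a 2nd: Bb3 → Ab3.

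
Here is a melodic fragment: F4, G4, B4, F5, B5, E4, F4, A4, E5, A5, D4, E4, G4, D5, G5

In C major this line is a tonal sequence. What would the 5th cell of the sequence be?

B3 C4 E4 B4 E5

Taking 5-note groups, the heads are F4, E4, D4: the pattern moves down a 2nd.
Carrying on: C4 → B3.
So cell 5 is B3 C4 E4 B4 E5.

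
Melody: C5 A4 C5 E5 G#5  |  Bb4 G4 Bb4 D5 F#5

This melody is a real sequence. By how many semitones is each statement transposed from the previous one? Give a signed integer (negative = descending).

-2

The 5-note cells begin on C5, Bb4 — each down a 2nd from the last.
C5→Bb4 is 70 − 72 = -2 semitones.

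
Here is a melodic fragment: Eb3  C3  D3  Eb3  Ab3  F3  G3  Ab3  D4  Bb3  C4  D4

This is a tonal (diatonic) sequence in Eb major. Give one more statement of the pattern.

G4 Eb4 F4 G4

The 4-note cells begin on Eb3, Ab3, D4 — each up a 4th from the last.
So cell 4 is G4 Eb4 F4 G4.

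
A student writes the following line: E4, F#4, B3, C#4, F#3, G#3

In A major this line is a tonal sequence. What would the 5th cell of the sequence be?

G#2 A2

Unit = 2 notes; the statements start on E4, B3, F#3, moving down a 4th each time.
Extending down a 4th: C#3 → G#2.
Statement 5 starts on G#2 and keeps the same diatonic contour: G#2 A2.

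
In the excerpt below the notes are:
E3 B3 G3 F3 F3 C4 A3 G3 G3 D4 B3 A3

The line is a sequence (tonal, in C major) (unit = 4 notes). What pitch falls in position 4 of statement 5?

C4

Grouping in 4s, the 4th note of each cell is F3, G3, A3.
Carrying that up a 2nd forward: B3 → C4.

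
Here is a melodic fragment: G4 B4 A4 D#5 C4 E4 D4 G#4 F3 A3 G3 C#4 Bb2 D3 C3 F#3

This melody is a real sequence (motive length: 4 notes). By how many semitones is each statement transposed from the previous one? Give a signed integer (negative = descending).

The 4-note cells begin on G4, C4, F3, Bb2 — each down a 5th from the last.
G4 to C4 spans -7 semitones.

-7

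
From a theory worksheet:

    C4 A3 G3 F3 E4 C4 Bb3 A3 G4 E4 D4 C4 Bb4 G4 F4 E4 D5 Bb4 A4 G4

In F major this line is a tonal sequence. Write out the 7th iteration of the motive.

A5 F5 E5 D5

With a 4-note motive the entries are C4, E4, G4, Bb4, D5, each up a 3rd from the previous.
Continuing the starts: F5 → A5.
Statement 7 starts on A5 and keeps the same diatonic contour: A5 F5 E5 D5.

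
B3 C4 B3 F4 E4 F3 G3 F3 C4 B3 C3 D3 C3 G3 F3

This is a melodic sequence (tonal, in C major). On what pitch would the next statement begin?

G2

The 5-note cells begin on B3, F3, C3 — each down a 4th from the last.
One more step down a 4th gives G2.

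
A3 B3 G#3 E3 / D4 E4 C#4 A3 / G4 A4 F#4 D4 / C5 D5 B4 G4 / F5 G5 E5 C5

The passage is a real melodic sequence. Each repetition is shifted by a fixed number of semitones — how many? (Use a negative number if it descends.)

The 4-note cells begin on A3, D4, G4, C5, F5 — each up a 4th from the last.
Counting half-steps from A3 to D4: 5.

5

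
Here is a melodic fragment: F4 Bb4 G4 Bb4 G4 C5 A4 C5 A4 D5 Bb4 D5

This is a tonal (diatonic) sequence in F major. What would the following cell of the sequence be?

With a 4-note motive the entries are F4, G4, A4, each up a 2nd from the previous.
From Bb4 the diatonic shape gives Bb4 E5 C5 E5.

Bb4 E5 C5 E5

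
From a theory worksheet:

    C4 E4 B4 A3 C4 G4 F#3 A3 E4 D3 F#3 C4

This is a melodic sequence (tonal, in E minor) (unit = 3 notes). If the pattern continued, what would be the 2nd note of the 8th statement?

E2

The unit is 3 notes. Position-2 pitches of the 4 shown cells: E4, C4, A3, F#3.
Carrying that down a 3rd forward: D3 → B2 → G2 → E2.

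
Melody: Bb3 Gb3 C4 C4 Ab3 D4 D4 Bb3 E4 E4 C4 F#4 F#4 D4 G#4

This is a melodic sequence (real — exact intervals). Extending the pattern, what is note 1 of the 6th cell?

With 3-note cells, note 1 of each statement runs Bb3, C4, D4, E4, F#4.
From F#4, up a 2nd gives G#4.

G#4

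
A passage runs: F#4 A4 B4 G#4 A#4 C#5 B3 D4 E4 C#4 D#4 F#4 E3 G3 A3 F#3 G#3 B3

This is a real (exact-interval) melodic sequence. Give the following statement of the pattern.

The 6-note cells begin on F#4, B3, E3 — each down a 5th from the last.
From A2 the exact shape gives A2 C3 D3 B2 C#3 E3.

A2 C3 D3 B2 C#3 E3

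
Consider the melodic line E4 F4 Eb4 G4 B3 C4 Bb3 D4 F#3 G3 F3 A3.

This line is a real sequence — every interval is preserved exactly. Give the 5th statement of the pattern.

Taking 4-note groups, the heads are E4, B3, F#3: the pattern moves down a 4th.
Extending down a 4th: C#3 → G#2.
Statement 5 starts on G#2 and keeps the same exact contour: G#2 A2 G2 B2.

G#2 A2 G2 B2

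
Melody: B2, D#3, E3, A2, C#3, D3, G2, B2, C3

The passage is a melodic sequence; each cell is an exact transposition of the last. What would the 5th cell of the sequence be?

The 3-note cells begin on B2, A2, G2 — each down a 2nd from the last.
Carrying on: F2 → Eb2.
So cell 5 is Eb2 G2 Ab2.

Eb2 G2 Ab2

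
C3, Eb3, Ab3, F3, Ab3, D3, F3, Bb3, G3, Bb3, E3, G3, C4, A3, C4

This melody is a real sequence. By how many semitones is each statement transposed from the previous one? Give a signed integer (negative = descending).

2

Unit = 5 notes; the statements start on C3, D3, E3, moving up a 2nd each time.
Counting half-steps from C3 to D3: 2.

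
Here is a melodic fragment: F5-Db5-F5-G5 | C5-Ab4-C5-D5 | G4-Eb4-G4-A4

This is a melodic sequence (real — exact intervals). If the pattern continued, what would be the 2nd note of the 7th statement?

G2

The unit is 4 notes. Position-2 pitches of the 3 shown cells: Db5, Ab4, Eb4.
Each moves down a 4th. Continuing: Bb3 → F3 → C3 → G2.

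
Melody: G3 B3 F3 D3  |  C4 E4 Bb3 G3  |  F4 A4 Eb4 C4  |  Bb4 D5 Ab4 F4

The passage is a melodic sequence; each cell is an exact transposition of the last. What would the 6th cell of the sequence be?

The 4-note cells begin on G3, C4, F4, Bb4 — each up a 4th from the last.
Continuing the starts: Eb5 → Ab5.
From Ab5 the exact shape gives Ab5 C6 Gb5 Eb5.

Ab5 C6 Gb5 Eb5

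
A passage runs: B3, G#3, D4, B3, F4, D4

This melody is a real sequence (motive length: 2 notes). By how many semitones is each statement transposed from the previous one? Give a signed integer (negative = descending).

3

Unit = 2 notes; the statements start on B3, D4, F4, moving up a 3rd each time.
Counting half-steps from B3 to D4: 3.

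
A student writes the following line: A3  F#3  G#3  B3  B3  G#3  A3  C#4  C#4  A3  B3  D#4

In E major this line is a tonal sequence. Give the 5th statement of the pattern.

Unit = 4 notes; the statements start on A3, B3, C#4, moving up a 2nd each time.
Extending up a 2nd: D#4 → E4.
Statement 5 starts on E4 and keeps the same diatonic contour: E4 C#4 D#4 F#4.

E4 C#4 D#4 F#4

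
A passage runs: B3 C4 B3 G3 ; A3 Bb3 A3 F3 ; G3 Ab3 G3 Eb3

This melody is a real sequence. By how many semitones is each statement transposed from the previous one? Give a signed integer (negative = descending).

-2

With a 4-note motive the entries are B3, A3, G3, each down a 2nd from the previous.
Counting half-steps from B3 to A3: -2.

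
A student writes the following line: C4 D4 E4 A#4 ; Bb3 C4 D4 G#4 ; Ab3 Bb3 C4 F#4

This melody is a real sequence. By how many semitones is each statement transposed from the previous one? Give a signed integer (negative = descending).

-2

With a 4-note motive the entries are C4, Bb3, Ab3, each down a 2nd from the previous.
C4→Bb3 is 58 − 60 = -2 semitones.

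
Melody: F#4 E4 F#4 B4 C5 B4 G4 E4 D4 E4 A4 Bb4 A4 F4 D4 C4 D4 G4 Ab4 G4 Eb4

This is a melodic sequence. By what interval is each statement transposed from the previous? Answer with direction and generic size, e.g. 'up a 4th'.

down a 2nd

Taking 7-note groups, the heads are F#4, E4, D4: the pattern moves down a 2nd.
F#4 to E4 is down a 2nd.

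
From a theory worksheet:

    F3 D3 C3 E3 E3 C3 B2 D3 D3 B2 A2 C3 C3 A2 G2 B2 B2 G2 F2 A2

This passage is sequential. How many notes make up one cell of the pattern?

There are 20 notes; a 4-note unit gives 5 cells:
F3 D3 C3 E3 | E3 C3 B2 D3 | D3 B2 A2 C3 | C3 A2 G2 B2 | B2 G2 F2 A2
Every group is a transposition down a 2nd of the one before; no shorter unit works.

4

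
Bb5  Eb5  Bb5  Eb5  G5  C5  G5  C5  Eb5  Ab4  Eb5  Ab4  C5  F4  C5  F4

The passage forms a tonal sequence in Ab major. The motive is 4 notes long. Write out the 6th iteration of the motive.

F4 Bb3 F4 Bb3

Unit = 4 notes; the statements start on Bb5, G5, Eb5, C5, moving down a 3rd each time.
Continuing the starts: Ab4 → F4.
Statement 6 starts on F4 and keeps the same diatonic contour: F4 Bb3 F4 Bb3.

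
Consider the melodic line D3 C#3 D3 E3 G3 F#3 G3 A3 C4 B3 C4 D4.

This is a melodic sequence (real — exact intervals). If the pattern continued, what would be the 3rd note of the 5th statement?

Bb4

Grouping in 4s, the 3rd note of each cell is D3, G3, C4.
Each moves up a 4th. Continuing: F4 → Bb4.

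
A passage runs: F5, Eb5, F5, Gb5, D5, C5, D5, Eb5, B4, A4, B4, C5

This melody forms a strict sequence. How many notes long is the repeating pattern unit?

There are 12 notes; a 4-note unit gives 3 cells:
F5 Eb5 F5 Gb5 | D5 C5 D5 Eb5 | B4 A4 B4 C5
That's a consistent down a 3rd shift per cell, and no other grouping gives one.

4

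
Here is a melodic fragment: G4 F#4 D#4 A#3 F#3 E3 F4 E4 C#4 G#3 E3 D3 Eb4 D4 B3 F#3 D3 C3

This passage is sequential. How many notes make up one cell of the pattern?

Try groups of 6 (3 cells in 18 notes):
G4 F#4 D#4 A#3 F#3 E3 | F4 E4 C#4 G#3 E3 D3 | Eb4 D4 B3 F#3 D3 C3
Every group is a transposition down a 2nd of the one before; no shorter unit works.

6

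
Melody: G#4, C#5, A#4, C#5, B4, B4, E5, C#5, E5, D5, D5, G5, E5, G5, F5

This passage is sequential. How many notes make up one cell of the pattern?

Try groups of 5 (3 cells in 15 notes):
G#4 C#5 A#4 C#5 B4 | B4 E5 C#5 E5 D5 | D5 G5 E5 G5 F5
That's a consistent up a 3rd shift per cell, and no other grouping gives one.

5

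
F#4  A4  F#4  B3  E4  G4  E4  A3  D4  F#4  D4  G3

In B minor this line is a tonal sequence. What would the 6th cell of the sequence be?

With a 4-note motive the entries are F#4, E4, D4, each down a 2nd from the previous.
Extending down a 2nd: C#4 → B3 → A3.
So cell 6 is A3 C#4 A3 D3.

A3 C#4 A3 D3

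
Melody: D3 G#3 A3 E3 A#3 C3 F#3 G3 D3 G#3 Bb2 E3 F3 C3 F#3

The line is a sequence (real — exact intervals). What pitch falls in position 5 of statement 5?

The unit is 5 notes. Position-5 pitches of the 3 shown cells: A#3, G#3, F#3.
Extending down a 2nd: E3 → D3.

D3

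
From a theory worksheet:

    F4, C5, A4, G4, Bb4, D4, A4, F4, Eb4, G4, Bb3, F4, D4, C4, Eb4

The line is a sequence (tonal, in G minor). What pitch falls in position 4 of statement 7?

Grouping in 5s, the 4th note of each cell is G4, Eb4, C4.
Carrying that down a 3rd forward: A3 → F3 → D3 → Bb2.

Bb2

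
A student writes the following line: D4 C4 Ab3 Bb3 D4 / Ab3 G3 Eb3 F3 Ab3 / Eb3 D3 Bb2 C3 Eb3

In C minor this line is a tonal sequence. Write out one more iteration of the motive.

The 5-note cells begin on D4, Ab3, Eb3 — each down a 4th from the last.
Statement 4 starts on Bb2 and keeps the same diatonic contour: Bb2 Ab2 F2 G2 Bb2.

Bb2 Ab2 F2 G2 Bb2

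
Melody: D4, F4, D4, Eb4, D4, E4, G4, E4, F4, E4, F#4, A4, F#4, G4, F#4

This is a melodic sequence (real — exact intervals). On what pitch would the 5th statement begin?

Taking 5-note groups, the heads are D4, E4, F#4: the pattern moves up a 2nd.
Extending the heads up a 2nd: G#4 → A#4.

A#4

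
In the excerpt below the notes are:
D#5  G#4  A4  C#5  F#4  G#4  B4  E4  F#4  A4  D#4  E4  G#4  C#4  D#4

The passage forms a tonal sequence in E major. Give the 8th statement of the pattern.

The 3-note cells begin on D#5, C#5, B4, A4, G#4 — each down a 2nd from the last.
Extending down a 2nd: F#4 → E4 → D#4.
So cell 8 is D#4 G#3 A3.

D#4 G#3 A3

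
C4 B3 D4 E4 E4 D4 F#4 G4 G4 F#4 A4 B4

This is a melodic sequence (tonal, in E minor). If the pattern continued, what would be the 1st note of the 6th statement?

With 4-note cells, note 1 of each statement runs C4, E4, G4.
Each moves up a 3rd. Continuing: B4 → D5 → F#5.

F#5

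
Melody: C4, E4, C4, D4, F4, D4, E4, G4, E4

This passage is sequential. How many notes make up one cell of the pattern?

9 notes total. Splitting into 3 groups of 3:
C4 E4 C4 | D4 F4 D4 | E4 G4 E4
Each cell is the previous one up a 2nd — so the unit is 3 notes.

3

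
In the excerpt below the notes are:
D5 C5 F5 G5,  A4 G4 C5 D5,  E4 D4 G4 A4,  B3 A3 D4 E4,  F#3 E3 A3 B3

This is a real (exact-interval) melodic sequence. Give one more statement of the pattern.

With a 4-note motive the entries are D5, A4, E4, B3, F#3, each down a 4th from the previous.
So cell 6 is C#3 B2 E3 F#3.

C#3 B2 E3 F#3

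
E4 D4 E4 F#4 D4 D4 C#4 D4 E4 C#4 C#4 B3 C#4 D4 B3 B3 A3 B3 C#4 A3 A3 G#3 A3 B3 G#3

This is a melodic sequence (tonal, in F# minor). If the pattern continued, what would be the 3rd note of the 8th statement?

E3

Grouping in 5s, the 3rd note of each cell is E4, D4, C#4, B3, A3.
Carrying that down a 2nd forward: G#3 → F#3 → E3.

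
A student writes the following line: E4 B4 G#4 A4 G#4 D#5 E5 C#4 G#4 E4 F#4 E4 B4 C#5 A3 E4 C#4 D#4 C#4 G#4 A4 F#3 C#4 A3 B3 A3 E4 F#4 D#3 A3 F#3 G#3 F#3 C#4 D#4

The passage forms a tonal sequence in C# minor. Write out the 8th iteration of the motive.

E2 B2 G#2 A2 G#2 D#3 E3

Unit = 7 notes; the statements start on E4, C#4, A3, F#3, D#3, moving down a 3rd each time.
Continuing the starts: B2 → G#2 → E2.
Statement 8 starts on E2 and keeps the same diatonic contour: E2 B2 G#2 A2 G#2 D#3 E3.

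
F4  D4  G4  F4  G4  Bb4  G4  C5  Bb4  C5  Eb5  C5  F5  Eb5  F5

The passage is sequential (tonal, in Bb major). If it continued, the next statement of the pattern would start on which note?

A5

With a 5-note motive the entries are F4, Bb4, Eb5, each up a 4th from the previous.
The next head, up a 4th from Eb5, is A5.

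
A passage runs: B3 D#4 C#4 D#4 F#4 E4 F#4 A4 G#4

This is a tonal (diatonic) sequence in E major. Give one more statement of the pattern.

A4 C#5 B4

With a 3-note motive the entries are B3, D#4, F#4, each up a 3rd from the previous.
From A4 the diatonic shape gives A4 C#5 B4.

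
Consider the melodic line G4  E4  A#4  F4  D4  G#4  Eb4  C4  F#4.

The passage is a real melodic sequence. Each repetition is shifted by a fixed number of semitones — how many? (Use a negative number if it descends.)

Taking 3-note groups, the heads are G4, F4, Eb4: the pattern moves down a 2nd.
G4 to F4 spans -2 semitones.

-2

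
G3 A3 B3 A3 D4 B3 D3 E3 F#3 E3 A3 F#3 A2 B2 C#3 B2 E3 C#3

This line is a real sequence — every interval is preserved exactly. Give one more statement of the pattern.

E2 F#2 G#2 F#2 B2 G#2

Unit = 6 notes; the statements start on G3, D3, A2, moving down a 4th each time.
Statement 4 starts on E2 and keeps the same exact contour: E2 F#2 G#2 F#2 B2 G#2.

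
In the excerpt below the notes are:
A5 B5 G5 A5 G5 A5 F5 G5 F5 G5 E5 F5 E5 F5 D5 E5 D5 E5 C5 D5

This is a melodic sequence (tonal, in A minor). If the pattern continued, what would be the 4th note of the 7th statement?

The unit is 4 notes. Position-4 pitches of the 5 shown cells: A5, G5, F5, E5, D5.
Each moves down a 2nd. Continuing: C5 → B4.

B4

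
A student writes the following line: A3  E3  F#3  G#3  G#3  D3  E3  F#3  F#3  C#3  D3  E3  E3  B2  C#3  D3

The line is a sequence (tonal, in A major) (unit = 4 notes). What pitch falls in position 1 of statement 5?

With 4-note cells, note 1 of each statement runs A3, G#3, F#3, E3.
From E3, down a 2nd gives D3.

D3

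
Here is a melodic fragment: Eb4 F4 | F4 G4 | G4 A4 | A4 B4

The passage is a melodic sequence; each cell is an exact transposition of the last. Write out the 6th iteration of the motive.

C#5 D#5

The 2-note cells begin on Eb4, F4, G4, A4 — each up a 2nd from the last.
Extending up a 2nd: B4 → C#5.
Statement 6 starts on C#5 and keeps the same exact contour: C#5 D#5.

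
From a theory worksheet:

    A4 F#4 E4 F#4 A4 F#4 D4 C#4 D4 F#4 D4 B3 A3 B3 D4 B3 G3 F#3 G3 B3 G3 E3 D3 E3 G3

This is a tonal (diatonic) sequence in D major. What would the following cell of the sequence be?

Unit = 5 notes; the statements start on A4, F#4, D4, B3, G3, moving down a 3rd each time.
Statement 6 starts on E3 and keeps the same diatonic contour: E3 C#3 B2 C#3 E3.

E3 C#3 B2 C#3 E3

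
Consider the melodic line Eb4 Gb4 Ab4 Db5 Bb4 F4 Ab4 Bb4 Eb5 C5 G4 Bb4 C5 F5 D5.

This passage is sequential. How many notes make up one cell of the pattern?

5

There are 15 notes; a 5-note unit gives 3 cells:
Eb4 Gb4 Ab4 Db5 Bb4 | F4 Ab4 Bb4 Eb5 C5 | G4 Bb4 C5 F5 D5
Each cell is the previous one up a 2nd — so the unit is 5 notes.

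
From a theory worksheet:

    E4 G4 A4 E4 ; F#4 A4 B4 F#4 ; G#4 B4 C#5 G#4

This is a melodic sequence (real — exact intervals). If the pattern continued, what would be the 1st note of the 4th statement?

A#4

Grouping in 4s, the 1st note of each cell is E4, F#4, G#4.
One more up a 2nd gives A#4.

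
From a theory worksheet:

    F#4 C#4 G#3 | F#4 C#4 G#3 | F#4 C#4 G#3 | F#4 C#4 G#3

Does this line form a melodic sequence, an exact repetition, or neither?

repetition

Each 3-note cell is identical (F#4 C#4 G#3), restated at the same pitch.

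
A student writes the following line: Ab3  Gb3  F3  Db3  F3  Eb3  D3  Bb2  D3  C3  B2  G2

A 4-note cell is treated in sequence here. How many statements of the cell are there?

3

12 notes in groups of 4 gives 12/4 = 3 statements.
Starts: Ab3, F3, D3 — each down a 3rd.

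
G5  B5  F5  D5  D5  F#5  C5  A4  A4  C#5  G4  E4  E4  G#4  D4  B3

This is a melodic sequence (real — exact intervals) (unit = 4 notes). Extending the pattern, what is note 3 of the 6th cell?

E3

The unit is 4 notes. Position-3 pitches of the 4 shown cells: F5, C5, G4, D4.
Each moves down a 4th. Continuing: A3 → E3.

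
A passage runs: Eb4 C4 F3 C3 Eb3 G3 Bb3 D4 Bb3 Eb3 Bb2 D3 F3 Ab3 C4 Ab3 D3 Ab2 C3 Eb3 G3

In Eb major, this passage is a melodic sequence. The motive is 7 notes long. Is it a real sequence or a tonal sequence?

Every note is diatonic to Eb major.
Cell 1 has -3 semitones from note 1 to 2, but cell 2 has -4 — the interval quality changes while the contour stays the same, which is the hallmark of a tonal sequence.

tonal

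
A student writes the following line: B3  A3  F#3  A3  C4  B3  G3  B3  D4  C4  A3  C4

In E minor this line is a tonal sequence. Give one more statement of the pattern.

Taking 4-note groups, the heads are B3, C4, D4: the pattern moves up a 2nd.
From E4 the diatonic shape gives E4 D4 B3 D4.

E4 D4 B3 D4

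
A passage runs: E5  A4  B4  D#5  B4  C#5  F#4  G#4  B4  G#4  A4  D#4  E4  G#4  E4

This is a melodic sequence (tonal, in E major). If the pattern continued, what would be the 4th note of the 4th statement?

E4

The unit is 5 notes. Position-4 pitches of the 3 shown cells: D#5, B4, G#4.
From G#4, down a 3rd gives E4.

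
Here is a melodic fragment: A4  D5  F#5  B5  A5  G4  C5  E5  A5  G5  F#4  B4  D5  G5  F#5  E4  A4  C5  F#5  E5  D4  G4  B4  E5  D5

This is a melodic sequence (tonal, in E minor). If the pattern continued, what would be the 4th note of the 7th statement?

Grouping in 5s, the 4th note of each cell is B5, A5, G5, F#5, E5.
Extending down a 2nd: D5 → C5.

C5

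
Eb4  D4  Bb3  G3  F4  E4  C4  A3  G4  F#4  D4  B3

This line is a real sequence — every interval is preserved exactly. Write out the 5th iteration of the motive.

With a 4-note motive the entries are Eb4, F4, G4, each up a 2nd from the previous.
Continuing the starts: A4 → B4.
Statement 5 starts on B4 and keeps the same exact contour: B4 A#4 F#4 D#4.

B4 A#4 F#4 D#4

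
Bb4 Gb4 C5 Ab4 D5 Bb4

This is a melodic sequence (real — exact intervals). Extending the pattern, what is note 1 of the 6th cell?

G#5

With 2-note cells, note 1 of each statement runs Bb4, C5, D5.
Carrying that up a 2nd forward: E5 → F#5 → G#5.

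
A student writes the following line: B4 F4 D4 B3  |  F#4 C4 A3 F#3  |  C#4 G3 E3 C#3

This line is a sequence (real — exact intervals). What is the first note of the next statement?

G#3

Unit = 4 notes; the statements start on B4, F#4, C#4, moving down a 4th each time.
The next head, down a 4th from C#4, is G#3.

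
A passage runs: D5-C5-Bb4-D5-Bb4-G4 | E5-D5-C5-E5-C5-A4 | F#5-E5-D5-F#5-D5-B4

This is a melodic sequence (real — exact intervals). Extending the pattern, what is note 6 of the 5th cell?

The unit is 6 notes. Position-6 pitches of the 3 shown cells: G4, A4, B4.
Extending up a 2nd: C#5 → D#5.

D#5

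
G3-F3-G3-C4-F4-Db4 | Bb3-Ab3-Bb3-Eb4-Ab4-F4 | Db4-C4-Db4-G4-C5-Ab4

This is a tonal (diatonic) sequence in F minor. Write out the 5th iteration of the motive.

Ab4 G4 Ab4 Db5 G5 Eb5

Taking 6-note groups, the heads are G3, Bb3, Db4: the pattern moves up a 3rd.
Extending up a 3rd: F4 → Ab4.
So cell 5 is Ab4 G4 Ab4 Db5 G5 Eb5.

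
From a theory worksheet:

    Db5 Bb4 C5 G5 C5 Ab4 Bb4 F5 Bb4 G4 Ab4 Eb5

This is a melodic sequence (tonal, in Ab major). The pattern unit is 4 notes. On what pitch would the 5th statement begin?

G4

With a 4-note motive the entries are Db5, C5, Bb4, each down a 2nd from the previous.
Extending the heads down a 2nd: Ab4 → G4.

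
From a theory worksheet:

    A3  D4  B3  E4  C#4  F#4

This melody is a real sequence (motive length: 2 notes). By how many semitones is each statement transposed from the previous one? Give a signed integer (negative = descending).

With a 2-note motive the entries are A3, B3, C#4, each up a 2nd from the previous.
Counting half-steps from A3 to B3: 2.

2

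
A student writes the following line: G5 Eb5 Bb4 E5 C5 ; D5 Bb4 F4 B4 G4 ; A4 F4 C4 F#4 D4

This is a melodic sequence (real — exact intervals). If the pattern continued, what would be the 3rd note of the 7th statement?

Grouping in 5s, the 3rd note of each cell is Bb4, F4, C4.
Carrying that down a 4th forward: G3 → D3 → A2 → E2.

E2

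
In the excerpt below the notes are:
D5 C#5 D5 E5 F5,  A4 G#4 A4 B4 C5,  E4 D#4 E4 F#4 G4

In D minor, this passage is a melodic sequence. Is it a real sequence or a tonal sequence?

Each cell has the same semitone pattern (-1, 1, 2, 1) — intervals are preserved exactly.
And C#5 lies outside D minor, so the sequence is real rather than tonal.

real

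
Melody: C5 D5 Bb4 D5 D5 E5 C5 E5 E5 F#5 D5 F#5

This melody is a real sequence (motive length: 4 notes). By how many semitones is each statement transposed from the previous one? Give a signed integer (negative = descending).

2

The 4-note cells begin on C5, D5, E5 — each up a 2nd from the last.
C5 to D5 spans +2 semitones.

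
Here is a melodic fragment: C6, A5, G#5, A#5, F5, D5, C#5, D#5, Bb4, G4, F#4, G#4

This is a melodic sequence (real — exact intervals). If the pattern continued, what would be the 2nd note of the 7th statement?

With 4-note cells, note 2 of each statement runs A5, D5, G4.
Carrying that down a 5th forward: C4 → F3 → Bb2 → Eb2.

Eb2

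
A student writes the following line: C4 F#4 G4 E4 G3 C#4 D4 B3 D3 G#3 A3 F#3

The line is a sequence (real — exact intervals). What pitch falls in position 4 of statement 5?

Grouping in 4s, the 4th note of each cell is E4, B3, F#3.
Each moves down a 4th. Continuing: C#3 → G#2.

G#2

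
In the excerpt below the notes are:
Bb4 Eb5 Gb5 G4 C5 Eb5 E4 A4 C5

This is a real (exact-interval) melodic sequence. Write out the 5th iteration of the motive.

With a 3-note motive the entries are Bb4, G4, E4, each down a 3rd from the previous.
Extending down a 3rd: C#4 → A#3.
So cell 5 is A#3 D#4 F#4.

A#3 D#4 F#4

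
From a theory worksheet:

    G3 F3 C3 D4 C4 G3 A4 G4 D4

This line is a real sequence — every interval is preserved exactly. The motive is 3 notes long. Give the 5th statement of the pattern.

Taking 3-note groups, the heads are G3, D4, A4: the pattern moves up a 5th.
Continuing the starts: E5 → B5.
So cell 5 is B5 A5 E5.

B5 A5 E5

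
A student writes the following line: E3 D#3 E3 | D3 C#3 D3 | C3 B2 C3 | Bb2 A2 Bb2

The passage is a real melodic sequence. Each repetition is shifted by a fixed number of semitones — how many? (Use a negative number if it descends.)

The 3-note cells begin on E3, D3, C3, Bb2 — each down a 2nd from the last.
E3→D3 is 50 − 52 = -2 semitones.

-2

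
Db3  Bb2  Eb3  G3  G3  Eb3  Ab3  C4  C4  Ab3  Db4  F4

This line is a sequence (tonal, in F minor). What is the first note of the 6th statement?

Taking 4-note groups, the heads are Db3, G3, C4: the pattern moves up a 4th.
Continuing: F4 → Bb4 → Eb5. Statement 6 starts on Eb5.

Eb5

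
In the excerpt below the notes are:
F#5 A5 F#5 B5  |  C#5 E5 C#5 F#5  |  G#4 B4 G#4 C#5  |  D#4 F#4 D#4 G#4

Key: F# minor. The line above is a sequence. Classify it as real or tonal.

real

Each cell has the same semitone pattern (3, -3, 5) — intervals are preserved exactly.
And D#4 lies outside F# minor, so the sequence is real rather than tonal.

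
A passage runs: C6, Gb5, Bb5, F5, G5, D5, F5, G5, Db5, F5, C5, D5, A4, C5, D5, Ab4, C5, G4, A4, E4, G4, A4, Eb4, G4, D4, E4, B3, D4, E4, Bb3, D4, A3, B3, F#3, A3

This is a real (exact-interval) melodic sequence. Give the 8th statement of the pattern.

With a 7-note motive the entries are C6, G5, D5, A4, E4, each down a 4th from the previous.
Extending down a 4th: B3 → F#3 → C#3.
From C#3 the exact shape gives C#3 G2 B2 F#2 G#2 D#2 F#2.

C#3 G2 B2 F#2 G#2 D#2 F#2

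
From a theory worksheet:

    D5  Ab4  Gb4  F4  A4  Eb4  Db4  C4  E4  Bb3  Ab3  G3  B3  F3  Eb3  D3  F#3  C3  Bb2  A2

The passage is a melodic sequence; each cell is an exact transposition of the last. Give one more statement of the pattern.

C#3 G2 F2 E2

Unit = 4 notes; the statements start on D5, A4, E4, B3, F#3, moving down a 4th each time.
So cell 6 is C#3 G2 F2 E2.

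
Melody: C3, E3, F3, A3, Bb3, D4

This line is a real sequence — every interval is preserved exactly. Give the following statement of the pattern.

Eb4 G4

The 2-note cells begin on C3, F3, Bb3 — each up a 4th from the last.
So cell 4 is Eb4 G4.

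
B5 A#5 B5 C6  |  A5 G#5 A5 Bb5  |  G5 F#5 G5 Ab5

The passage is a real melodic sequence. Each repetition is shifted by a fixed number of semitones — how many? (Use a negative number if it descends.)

-2

With a 4-note motive the entries are B5, A5, G5, each down a 2nd from the previous.
B5 to A5 spans -2 semitones.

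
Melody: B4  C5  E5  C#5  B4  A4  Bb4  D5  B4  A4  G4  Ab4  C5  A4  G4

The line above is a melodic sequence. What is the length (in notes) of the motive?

5

15 notes total. Splitting into 3 groups of 5:
B4 C5 E5 C#5 B4 | A4 Bb4 D5 B4 A4 | G4 Ab4 C5 A4 G4
Each cell is the previous one down a 2nd — so the unit is 5 notes.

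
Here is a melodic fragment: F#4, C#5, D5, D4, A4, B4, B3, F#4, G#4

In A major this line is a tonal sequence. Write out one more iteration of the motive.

Unit = 3 notes; the statements start on F#4, D4, B3, moving down a 3rd each time.
Statement 4 starts on G#3 and keeps the same diatonic contour: G#3 D4 E4.

G#3 D4 E4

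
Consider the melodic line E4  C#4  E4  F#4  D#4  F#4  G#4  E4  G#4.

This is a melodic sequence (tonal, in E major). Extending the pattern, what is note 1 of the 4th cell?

Grouping in 3s, the 1st note of each cell is E4, F#4, G#4.
Each moves up a 2nd; the next is A4.

A4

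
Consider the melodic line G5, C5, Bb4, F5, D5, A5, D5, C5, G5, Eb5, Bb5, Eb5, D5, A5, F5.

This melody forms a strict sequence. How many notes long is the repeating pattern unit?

5

Try groups of 5 (3 cells in 15 notes):
G5 C5 Bb4 F5 D5 | A5 D5 C5 G5 Eb5 | Bb5 Eb5 D5 A5 F5
Every group is a transposition up a 2nd of the one before; no shorter unit works.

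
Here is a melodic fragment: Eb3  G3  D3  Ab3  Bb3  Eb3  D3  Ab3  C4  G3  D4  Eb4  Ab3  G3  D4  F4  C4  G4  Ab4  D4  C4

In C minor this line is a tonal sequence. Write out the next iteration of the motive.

Unit = 7 notes; the statements start on Eb3, Ab3, D4, moving up a 4th each time.
From G4 the diatonic shape gives G4 Bb4 F4 C5 D5 G4 F4.

G4 Bb4 F4 C5 D5 G4 F4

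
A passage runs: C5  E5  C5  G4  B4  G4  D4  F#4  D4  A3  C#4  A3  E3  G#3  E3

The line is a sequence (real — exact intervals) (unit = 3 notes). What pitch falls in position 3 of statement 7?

The unit is 3 notes. Position-3 pitches of the 5 shown cells: C5, G4, D4, A3, E3.
Carrying that down a 4th forward: B2 → F#2.

F#2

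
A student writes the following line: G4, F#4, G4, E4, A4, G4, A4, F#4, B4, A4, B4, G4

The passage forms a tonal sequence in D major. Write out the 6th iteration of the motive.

E5 D5 E5 C#5

The 4-note cells begin on G4, A4, B4 — each up a 2nd from the last.
Continuing the starts: C#5 → D5 → E5.
So cell 6 is E5 D5 E5 C#5.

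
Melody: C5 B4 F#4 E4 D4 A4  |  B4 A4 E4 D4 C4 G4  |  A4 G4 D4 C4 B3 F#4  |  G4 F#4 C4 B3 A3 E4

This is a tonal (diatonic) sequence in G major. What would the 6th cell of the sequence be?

E4 D4 A3 G3 F#3 C4

With a 6-note motive the entries are C5, B4, A4, G4, each down a 2nd from the previous.
Carrying on: F#4 → E4.
Statement 6 starts on E4 and keeps the same diatonic contour: E4 D4 A3 G3 F#3 C4.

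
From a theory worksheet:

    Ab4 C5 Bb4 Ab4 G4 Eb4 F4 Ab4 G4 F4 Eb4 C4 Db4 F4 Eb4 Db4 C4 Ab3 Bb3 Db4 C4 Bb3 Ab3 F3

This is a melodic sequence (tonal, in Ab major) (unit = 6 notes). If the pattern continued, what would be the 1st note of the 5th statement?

G3

Grouping in 6s, the 1st note of each cell is Ab4, F4, Db4, Bb3.
One more down a 3rd gives G3.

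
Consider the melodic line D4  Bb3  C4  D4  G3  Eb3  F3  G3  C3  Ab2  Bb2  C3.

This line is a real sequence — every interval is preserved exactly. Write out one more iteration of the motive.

With a 4-note motive the entries are D4, G3, C3, each down a 5th from the previous.
So cell 4 is F2 Db2 Eb2 F2.

F2 Db2 Eb2 F2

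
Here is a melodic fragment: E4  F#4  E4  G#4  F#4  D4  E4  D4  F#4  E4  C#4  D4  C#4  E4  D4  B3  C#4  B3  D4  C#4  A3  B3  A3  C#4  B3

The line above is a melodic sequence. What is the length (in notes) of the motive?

5

25 notes total. Splitting into 5 groups of 5:
E4 F#4 E4 G#4 F#4 | D4 E4 D4 F#4 E4 | C#4 D4 C#4 E4 D4 | B3 C#4 B3 D4 C#4 | A3 B3 A3 C#4 B3
That's a consistent down a 2nd shift per cell, and no other grouping gives one.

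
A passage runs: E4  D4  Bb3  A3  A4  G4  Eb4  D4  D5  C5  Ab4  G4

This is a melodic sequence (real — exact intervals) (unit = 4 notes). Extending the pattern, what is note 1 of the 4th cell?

G5

Grouping in 4s, the 1st note of each cell is E4, A4, D5.
From D5, up a 4th gives G5.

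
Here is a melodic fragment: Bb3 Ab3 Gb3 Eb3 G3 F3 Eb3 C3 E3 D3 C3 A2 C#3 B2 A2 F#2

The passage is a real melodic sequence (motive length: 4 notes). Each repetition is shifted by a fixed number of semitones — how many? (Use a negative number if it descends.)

Taking 4-note groups, the heads are Bb3, G3, E3, C#3: the pattern moves down a 3rd.
Counting half-steps from Bb3 to G3: -3.

-3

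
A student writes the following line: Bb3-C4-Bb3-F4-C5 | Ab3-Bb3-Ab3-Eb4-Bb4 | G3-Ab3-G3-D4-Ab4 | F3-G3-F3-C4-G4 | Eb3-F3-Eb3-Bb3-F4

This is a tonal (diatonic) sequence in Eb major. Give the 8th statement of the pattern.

Bb2 C3 Bb2 F3 C4

Taking 5-note groups, the heads are Bb3, Ab3, G3, F3, Eb3: the pattern moves down a 2nd.
Extending down a 2nd: D3 → C3 → Bb2.
Statement 8 starts on Bb2 and keeps the same diatonic contour: Bb2 C3 Bb2 F3 C4.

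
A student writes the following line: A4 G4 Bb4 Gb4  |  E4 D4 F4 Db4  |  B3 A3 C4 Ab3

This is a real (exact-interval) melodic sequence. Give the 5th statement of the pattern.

The 4-note cells begin on A4, E4, B3 — each down a 4th from the last.
Continuing the starts: F#3 → C#3.
Statement 5 starts on C#3 and keeps the same exact contour: C#3 B2 D3 Bb2.

C#3 B2 D3 Bb2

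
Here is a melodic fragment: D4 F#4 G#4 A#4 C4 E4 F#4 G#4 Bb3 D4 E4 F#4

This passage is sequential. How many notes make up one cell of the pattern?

4

There are 12 notes; a 4-note unit gives 3 cells:
D4 F#4 G#4 A#4 | C4 E4 F#4 G#4 | Bb3 D4 E4 F#4
Every group is a transposition down a 2nd of the one before; no shorter unit works.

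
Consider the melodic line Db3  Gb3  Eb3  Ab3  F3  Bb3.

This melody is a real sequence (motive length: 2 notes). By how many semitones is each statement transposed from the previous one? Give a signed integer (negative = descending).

With a 2-note motive the entries are Db3, Eb3, F3, each up a 2nd from the previous.
Counting half-steps from Db3 to Eb3: 2.

2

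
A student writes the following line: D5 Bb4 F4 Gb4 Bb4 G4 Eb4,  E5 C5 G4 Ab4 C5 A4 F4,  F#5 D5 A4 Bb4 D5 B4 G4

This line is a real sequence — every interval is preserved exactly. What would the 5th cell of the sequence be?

Taking 7-note groups, the heads are D5, E5, F#5: the pattern moves up a 2nd.
Continuing the starts: G#5 → A#5.
So cell 5 is A#5 F#5 C#5 D5 F#5 D#5 B4.

A#5 F#5 C#5 D5 F#5 D#5 B4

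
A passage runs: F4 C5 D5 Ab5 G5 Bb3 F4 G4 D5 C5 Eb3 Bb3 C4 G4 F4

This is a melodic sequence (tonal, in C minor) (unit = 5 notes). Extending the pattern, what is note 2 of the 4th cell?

With 5-note cells, note 2 of each statement runs C5, F4, Bb3.
From Bb3, down a 5th gives Eb3.

Eb3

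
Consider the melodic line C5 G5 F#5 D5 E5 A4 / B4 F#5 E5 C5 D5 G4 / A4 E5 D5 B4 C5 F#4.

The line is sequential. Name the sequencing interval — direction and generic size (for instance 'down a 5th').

With a 6-note motive the entries are C5, B4, A4, each down a 2nd from the previous.
From C5 to B4: down a 2nd.

down a 2nd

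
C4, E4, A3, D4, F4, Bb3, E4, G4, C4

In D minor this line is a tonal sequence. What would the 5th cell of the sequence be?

G4 Bb4 E4

Unit = 3 notes; the statements start on C4, D4, E4, moving up a 2nd each time.
Carrying on: F4 → G4.
So cell 5 is G4 Bb4 E4.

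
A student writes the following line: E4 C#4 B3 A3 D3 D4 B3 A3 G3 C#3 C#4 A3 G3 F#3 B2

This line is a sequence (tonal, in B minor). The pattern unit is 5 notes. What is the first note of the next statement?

B3

With a 5-note motive the entries are E4, D4, C#4, each down a 2nd from the previous.
The next head, down a 2nd from C#4, is B3.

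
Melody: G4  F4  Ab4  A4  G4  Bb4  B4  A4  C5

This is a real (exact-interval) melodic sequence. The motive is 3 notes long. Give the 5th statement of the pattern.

Unit = 3 notes; the statements start on G4, A4, B4, moving up a 2nd each time.
Continuing the starts: C#5 → D#5.
From D#5 the exact shape gives D#5 C#5 E5.

D#5 C#5 E5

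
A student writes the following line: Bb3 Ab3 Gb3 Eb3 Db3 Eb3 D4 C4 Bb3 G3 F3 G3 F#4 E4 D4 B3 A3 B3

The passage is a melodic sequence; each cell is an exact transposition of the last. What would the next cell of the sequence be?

Unit = 6 notes; the statements start on Bb3, D4, F#4, moving up a 3rd each time.
So cell 4 is A#4 G#4 F#4 D#4 C#4 D#4.

A#4 G#4 F#4 D#4 C#4 D#4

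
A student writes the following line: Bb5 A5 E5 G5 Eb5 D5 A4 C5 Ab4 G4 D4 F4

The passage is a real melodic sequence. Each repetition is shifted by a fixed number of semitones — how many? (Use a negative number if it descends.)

Taking 4-note groups, the heads are Bb5, Eb5, Ab4: the pattern moves down a 5th.
Counting half-steps from Bb5 to Eb5: -7.

-7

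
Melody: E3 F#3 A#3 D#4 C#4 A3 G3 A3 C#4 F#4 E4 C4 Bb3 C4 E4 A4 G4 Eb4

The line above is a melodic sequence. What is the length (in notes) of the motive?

6

There are 18 notes; a 6-note unit gives 3 cells:
E3 F#3 A#3 D#4 C#4 A3 | G3 A3 C#4 F#4 E4 C4 | Bb3 C4 E4 A4 G4 Eb4
Every group is a transposition up a 3rd of the one before; no shorter unit works.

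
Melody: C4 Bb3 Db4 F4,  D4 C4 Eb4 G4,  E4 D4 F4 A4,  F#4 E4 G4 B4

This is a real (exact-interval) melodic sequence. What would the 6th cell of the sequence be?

A#4 G#4 B4 D#5

The 4-note cells begin on C4, D4, E4, F#4 — each up a 2nd from the last.
Carrying on: G#4 → A#4.
So cell 6 is A#4 G#4 B4 D#5.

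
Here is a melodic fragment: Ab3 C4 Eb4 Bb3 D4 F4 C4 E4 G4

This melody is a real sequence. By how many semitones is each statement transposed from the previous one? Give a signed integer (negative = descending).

2

The 3-note cells begin on Ab3, Bb3, C4 — each up a 2nd from the last.
Ab3→Bb3 is 58 − 56 = 2 semitones.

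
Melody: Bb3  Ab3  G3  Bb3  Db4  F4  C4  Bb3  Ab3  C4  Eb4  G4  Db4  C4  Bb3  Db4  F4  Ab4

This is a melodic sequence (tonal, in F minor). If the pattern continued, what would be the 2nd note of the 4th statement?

Db4

Grouping in 6s, the 2nd note of each cell is Ab3, Bb3, C4.
Each moves up a 2nd; the next is Db4.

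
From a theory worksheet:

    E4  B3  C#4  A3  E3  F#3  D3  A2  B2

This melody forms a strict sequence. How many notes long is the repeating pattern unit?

3

Try groups of 3 (3 cells in 9 notes):
E4 B3 C#4 | A3 E3 F#3 | D3 A2 B2
Each cell is the previous one down a 5th — so the unit is 3 notes.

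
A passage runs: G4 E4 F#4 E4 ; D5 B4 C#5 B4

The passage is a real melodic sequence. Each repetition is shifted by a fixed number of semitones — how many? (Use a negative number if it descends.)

With a 4-note motive the entries are G4, D5, each up a 5th from the previous.
Counting half-steps from G4 to D5: 7.

7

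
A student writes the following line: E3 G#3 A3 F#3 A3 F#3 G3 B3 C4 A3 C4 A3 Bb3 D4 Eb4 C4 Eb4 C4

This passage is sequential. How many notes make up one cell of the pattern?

6

18 notes total. Splitting into 3 groups of 6:
E3 G#3 A3 F#3 A3 F#3 | G3 B3 C4 A3 C4 A3 | Bb3 D4 Eb4 C4 Eb4 C4
That's a consistent up a 3rd shift per cell, and no other grouping gives one.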